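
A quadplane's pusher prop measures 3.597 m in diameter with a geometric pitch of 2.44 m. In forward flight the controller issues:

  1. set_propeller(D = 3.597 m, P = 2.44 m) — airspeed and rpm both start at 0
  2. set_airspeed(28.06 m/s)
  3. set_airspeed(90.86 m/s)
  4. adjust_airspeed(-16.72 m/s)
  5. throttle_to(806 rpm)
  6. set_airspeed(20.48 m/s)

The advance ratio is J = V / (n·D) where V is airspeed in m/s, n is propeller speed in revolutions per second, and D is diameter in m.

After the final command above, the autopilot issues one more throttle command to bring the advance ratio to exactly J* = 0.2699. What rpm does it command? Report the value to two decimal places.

set_propeller: D = 3.597 m, P = 2.44 m (p = P/D = 0.678343); state ← (V=0, rpm=0)
set_airspeed(28.06): V ← 28.06 m/s
set_airspeed(90.86): V ← 90.86 m/s
adjust_airspeed(-16.72): V ← 90.86 -16.72 = 74.14 m/s
throttle_to(806): rpm ← 806
set_airspeed(20.48): V ← 20.48 m/s
final state: V = 20.48 m/s, rpm = 806 → n = rpm/60 = 13.433333 rev/s
target J* = 0.2699; solve J* = V/(n·D) for n: n = V/(J*·D) = 20.48/(0.2699 × 3.597) = 21.095345 rev/s
rpm = 60·n = 1265.720693

rpm = 1265.72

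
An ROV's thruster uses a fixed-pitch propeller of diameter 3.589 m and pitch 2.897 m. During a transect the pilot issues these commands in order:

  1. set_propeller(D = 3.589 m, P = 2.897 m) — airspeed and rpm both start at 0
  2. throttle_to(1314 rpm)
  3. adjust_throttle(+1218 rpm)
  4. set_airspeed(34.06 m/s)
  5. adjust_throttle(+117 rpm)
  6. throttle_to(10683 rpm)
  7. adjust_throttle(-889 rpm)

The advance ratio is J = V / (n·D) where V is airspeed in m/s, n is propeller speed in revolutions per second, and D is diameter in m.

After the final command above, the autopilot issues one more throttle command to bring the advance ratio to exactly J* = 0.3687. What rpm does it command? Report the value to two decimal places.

set_propeller: D = 3.589 m, P = 2.897 m (p = P/D = 0.807189); state ← (V=0, rpm=0)
throttle_to(1314): rpm ← 1314
adjust_throttle(+1218): rpm ← 1314 +1218 = 2532
set_airspeed(34.06): V ← 34.06 m/s
adjust_throttle(+117): rpm ← 2532 +117 = 2649
throttle_to(10683): rpm ← 10683
adjust_throttle(-889): rpm ← 10683 -889 = 9794
final state: V = 34.06 m/s, rpm = 9794 → n = rpm/60 = 163.233333 rev/s
target J* = 0.3687; solve J* = V/(n·D) for n: n = V/(J*·D) = 34.06/(0.3687 × 3.589) = 25.739378 rev/s
rpm = 60·n = 1544.362679

rpm = 1544.36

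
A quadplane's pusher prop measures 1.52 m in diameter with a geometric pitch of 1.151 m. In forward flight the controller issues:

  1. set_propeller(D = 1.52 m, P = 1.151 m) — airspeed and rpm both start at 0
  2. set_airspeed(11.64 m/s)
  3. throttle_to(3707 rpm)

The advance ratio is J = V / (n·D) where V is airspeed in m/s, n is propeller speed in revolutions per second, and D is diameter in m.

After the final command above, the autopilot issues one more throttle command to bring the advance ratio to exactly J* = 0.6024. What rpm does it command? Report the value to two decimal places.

set_propeller: D = 1.52 m, P = 1.151 m (p = P/D = 0.757237); state ← (V=0, rpm=0)
set_airspeed(11.64): V ← 11.64 m/s
throttle_to(3707): rpm ← 3707
final state: V = 11.64 m/s, rpm = 3707 → n = rpm/60 = 61.783333 rev/s
target J* = 0.6024; solve J* = V/(n·D) for n: n = V/(J*·D) = 11.64/(0.6024 × 1.52) = 12.712309 rev/s
rpm = 60·n = 762.738520

rpm = 762.74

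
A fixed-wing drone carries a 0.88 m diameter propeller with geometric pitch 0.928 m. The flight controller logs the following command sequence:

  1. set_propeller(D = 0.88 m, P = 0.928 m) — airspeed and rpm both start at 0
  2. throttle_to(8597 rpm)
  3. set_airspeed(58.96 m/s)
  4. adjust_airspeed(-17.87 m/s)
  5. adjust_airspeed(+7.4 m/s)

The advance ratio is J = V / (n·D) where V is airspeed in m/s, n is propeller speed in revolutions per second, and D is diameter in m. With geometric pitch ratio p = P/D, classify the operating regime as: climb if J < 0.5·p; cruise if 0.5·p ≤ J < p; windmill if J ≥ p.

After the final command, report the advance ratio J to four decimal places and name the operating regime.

set_propeller: D = 0.88 m, P = 0.928 m (p = P/D = 1.054545); state ← (V=0, rpm=0)
throttle_to(8597): rpm ← 8597
set_airspeed(58.96): V ← 58.96 m/s
adjust_airspeed(-17.87): V ← 58.96 -17.87 = 41.09 m/s
adjust_airspeed(+7.4): V ← 41.09 +7.4 = 48.49 m/s
final state: V = 48.49 m/s, rpm = 8597 → n = rpm/60 = 143.283333 rev/s
J = V / (n·D) = 48.49 / (143.283333 × 0.88) = 0.384569
regime bands: climb J<0.5273 | cruise [0.5273, 1.0545) | windmill J≥1.0545
J = 0.3846 → climb

J = 0.3846, regime = climb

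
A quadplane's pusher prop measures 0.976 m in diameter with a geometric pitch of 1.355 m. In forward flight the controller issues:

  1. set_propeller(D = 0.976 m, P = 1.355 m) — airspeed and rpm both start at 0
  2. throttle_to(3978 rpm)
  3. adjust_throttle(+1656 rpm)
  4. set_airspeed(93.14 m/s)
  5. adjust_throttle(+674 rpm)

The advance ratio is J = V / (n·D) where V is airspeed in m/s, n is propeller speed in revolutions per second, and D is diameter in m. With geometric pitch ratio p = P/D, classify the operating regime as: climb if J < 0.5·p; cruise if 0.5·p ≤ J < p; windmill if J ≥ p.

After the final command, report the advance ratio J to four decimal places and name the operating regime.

set_propeller: D = 0.976 m, P = 1.355 m (p = P/D = 1.388320); state ← (V=0, rpm=0)
throttle_to(3978): rpm ← 3978
adjust_throttle(+1656): rpm ← 3978 +1656 = 5634
set_airspeed(93.14): V ← 93.14 m/s
adjust_throttle(+674): rpm ← 5634 +674 = 6308
final state: V = 93.14 m/s, rpm = 6308 → n = rpm/60 = 105.133333 rev/s
J = V / (n·D) = 93.14 / (105.133333 × 0.976) = 0.907708
regime bands: climb J<0.6942 | cruise [0.6942, 1.3883) | windmill J≥1.3883
J = 0.9077 → cruise

J = 0.9077, regime = cruise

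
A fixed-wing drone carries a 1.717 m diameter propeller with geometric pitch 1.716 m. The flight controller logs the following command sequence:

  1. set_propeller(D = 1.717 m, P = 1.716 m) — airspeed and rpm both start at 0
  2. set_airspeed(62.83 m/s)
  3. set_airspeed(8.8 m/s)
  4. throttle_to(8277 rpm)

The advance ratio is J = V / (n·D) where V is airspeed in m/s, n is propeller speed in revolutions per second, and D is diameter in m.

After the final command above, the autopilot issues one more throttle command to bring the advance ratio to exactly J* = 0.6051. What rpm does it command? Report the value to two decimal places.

set_propeller: D = 1.717 m, P = 1.716 m (p = P/D = 0.999418); state ← (V=0, rpm=0)
set_airspeed(62.83): V ← 62.83 m/s
set_airspeed(8.8): V ← 8.8 m/s
throttle_to(8277): rpm ← 8277
final state: V = 8.8 m/s, rpm = 8277 → n = rpm/60 = 137.950000 rev/s
target J* = 0.6051; solve J* = V/(n·D) for n: n = V/(J*·D) = 8.8/(0.6051 × 1.717) = 8.470035 rev/s
rpm = 60·n = 508.202122

rpm = 508.20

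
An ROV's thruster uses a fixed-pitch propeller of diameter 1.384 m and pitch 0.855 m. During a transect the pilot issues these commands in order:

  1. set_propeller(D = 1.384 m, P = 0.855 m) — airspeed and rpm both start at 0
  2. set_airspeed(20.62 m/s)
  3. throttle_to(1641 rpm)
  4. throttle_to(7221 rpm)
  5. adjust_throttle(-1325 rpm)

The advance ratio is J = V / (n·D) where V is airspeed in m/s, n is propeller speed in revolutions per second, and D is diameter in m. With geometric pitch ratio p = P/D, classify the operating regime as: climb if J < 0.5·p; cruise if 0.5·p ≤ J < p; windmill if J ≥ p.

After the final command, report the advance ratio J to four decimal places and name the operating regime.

J = 0.1516, regime = climb

set_propeller: D = 1.384 m, P = 0.855 m (p = P/D = 0.617775); state ← (V=0, rpm=0)
set_airspeed(20.62): V ← 20.62 m/s
throttle_to(1641): rpm ← 1641
throttle_to(7221): rpm ← 7221
adjust_throttle(-1325): rpm ← 7221 -1325 = 5896
final state: V = 20.62 m/s, rpm = 5896 → n = rpm/60 = 98.266667 rev/s
J = V / (n·D) = 20.62 / (98.266667 × 1.384) = 0.151616
regime bands: climb J<0.3089 | cruise [0.3089, 0.6178) | windmill J≥0.6178
J = 0.1516 → climb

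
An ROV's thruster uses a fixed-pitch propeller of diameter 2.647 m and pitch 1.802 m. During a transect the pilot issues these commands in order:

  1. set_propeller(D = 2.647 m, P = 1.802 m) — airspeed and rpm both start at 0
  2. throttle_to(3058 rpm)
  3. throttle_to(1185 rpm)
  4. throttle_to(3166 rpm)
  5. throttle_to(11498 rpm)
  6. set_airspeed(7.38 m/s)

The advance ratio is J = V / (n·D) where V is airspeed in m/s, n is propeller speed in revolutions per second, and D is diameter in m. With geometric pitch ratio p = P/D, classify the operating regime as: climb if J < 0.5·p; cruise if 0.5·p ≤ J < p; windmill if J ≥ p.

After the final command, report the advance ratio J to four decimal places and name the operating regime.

J = 0.0145, regime = climb

set_propeller: D = 2.647 m, P = 1.802 m (p = P/D = 0.680771); state ← (V=0, rpm=0)
throttle_to(3058): rpm ← 3058
throttle_to(1185): rpm ← 1185
throttle_to(3166): rpm ← 3166
throttle_to(11498): rpm ← 11498
set_airspeed(7.38): V ← 7.38 m/s
final state: V = 7.38 m/s, rpm = 11498 → n = rpm/60 = 191.633333 rev/s
J = V / (n·D) = 7.38 / (191.633333 × 2.647) = 0.014549
regime bands: climb J<0.3404 | cruise [0.3404, 0.6808) | windmill J≥0.6808
J = 0.0145 → climb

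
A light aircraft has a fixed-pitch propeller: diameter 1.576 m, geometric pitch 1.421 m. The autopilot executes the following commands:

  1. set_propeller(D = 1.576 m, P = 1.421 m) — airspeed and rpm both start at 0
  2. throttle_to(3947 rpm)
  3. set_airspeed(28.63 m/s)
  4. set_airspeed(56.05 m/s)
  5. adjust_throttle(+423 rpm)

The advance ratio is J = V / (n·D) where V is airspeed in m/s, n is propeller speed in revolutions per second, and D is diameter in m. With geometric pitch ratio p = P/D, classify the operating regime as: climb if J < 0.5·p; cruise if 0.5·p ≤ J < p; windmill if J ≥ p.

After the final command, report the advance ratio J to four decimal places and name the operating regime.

set_propeller: D = 1.576 m, P = 1.421 m (p = P/D = 0.901650); state ← (V=0, rpm=0)
throttle_to(3947): rpm ← 3947
set_airspeed(28.63): V ← 28.63 m/s
set_airspeed(56.05): V ← 56.05 m/s
adjust_throttle(+423): rpm ← 3947 +423 = 4370
final state: V = 56.05 m/s, rpm = 4370 → n = rpm/60 = 72.833333 rev/s
J = V / (n·D) = 56.05 / (72.833333 × 1.576) = 0.488303
regime bands: climb J<0.4508 | cruise [0.4508, 0.9016) | windmill J≥0.9016
J = 0.4883 → cruise

J = 0.4883, regime = cruise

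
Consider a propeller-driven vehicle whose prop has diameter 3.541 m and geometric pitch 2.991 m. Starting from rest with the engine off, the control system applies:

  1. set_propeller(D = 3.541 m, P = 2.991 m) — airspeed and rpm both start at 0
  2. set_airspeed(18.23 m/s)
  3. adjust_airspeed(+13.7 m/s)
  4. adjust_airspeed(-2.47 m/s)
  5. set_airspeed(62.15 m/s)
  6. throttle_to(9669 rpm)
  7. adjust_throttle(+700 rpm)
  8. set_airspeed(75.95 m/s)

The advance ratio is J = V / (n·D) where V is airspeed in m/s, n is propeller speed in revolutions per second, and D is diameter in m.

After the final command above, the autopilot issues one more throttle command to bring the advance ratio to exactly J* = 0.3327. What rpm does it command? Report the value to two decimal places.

set_propeller: D = 3.541 m, P = 2.991 m (p = P/D = 0.844677); state ← (V=0, rpm=0)
set_airspeed(18.23): V ← 18.23 m/s
adjust_airspeed(+13.7): V ← 18.23 +13.7 = 31.93 m/s
adjust_airspeed(-2.47): V ← 31.93 -2.47 = 29.46 m/s
set_airspeed(62.15): V ← 62.15 m/s
throttle_to(9669): rpm ← 9669
adjust_throttle(+700): rpm ← 9669 +700 = 10369
set_airspeed(75.95): V ← 75.95 m/s
final state: V = 75.95 m/s, rpm = 10369 → n = rpm/60 = 172.816667 rev/s
target J* = 0.3327; solve J* = V/(n·D) for n: n = V/(J*·D) = 75.95/(0.3327 × 3.541) = 64.468720 rev/s
rpm = 60·n = 3868.123227

rpm = 3868.12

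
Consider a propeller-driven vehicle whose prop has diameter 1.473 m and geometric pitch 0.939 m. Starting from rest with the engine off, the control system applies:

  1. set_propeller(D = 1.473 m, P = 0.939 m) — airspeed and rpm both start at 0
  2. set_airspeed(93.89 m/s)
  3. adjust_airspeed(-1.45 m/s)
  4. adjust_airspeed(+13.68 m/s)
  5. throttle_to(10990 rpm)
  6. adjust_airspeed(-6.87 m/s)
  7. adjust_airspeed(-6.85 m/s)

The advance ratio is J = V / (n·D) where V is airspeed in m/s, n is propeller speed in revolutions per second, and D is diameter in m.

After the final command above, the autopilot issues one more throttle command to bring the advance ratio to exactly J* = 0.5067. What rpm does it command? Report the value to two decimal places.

set_propeller: D = 1.473 m, P = 0.939 m (p = P/D = 0.637475); state ← (V=0, rpm=0)
set_airspeed(93.89): V ← 93.89 m/s
adjust_airspeed(-1.45): V ← 93.89 -1.45 = 92.44 m/s
adjust_airspeed(+13.68): V ← 92.44 +13.68 = 106.12 m/s
throttle_to(10990): rpm ← 10990
adjust_airspeed(-6.87): V ← 106.12 -6.87 = 99.25 m/s
adjust_airspeed(-6.85): V ← 99.25 -6.85 = 92.4 m/s
final state: V = 92.4 m/s, rpm = 10990 → n = rpm/60 = 183.166667 rev/s
target J* = 0.5067; solve J* = V/(n·D) for n: n = V/(J*·D) = 92.4/(0.5067 × 1.473) = 123.799337 rev/s
rpm = 60·n = 7427.960241

rpm = 7427.96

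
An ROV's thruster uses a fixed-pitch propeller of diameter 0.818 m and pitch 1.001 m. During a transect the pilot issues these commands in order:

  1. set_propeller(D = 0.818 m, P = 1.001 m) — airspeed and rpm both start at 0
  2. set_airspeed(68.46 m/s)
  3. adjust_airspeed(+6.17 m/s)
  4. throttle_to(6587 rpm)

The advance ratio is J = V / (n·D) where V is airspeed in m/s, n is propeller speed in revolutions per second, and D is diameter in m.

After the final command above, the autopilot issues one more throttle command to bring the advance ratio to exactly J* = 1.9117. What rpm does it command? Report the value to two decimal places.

rpm = 2863.46

set_propeller: D = 0.818 m, P = 1.001 m (p = P/D = 1.223716); state ← (V=0, rpm=0)
set_airspeed(68.46): V ← 68.46 m/s
adjust_airspeed(+6.17): V ← 68.46 +6.17 = 74.63 m/s
throttle_to(6587): rpm ← 6587
final state: V = 74.63 m/s, rpm = 6587 → n = rpm/60 = 109.783333 rev/s
target J* = 1.9117; solve J* = V/(n·D) for n: n = V/(J*·D) = 74.63/(1.9117 × 0.818) = 47.724391 rev/s
rpm = 60·n = 2863.463477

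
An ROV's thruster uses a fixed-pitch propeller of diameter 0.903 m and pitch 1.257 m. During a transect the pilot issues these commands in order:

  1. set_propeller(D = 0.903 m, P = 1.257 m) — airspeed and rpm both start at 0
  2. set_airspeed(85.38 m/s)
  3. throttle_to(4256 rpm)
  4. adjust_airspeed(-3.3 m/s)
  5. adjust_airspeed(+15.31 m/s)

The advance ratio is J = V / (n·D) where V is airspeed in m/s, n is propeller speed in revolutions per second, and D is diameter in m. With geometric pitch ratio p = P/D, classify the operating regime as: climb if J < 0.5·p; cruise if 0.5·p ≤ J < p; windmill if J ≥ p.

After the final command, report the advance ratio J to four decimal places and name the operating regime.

set_propeller: D = 0.903 m, P = 1.257 m (p = P/D = 1.392027); state ← (V=0, rpm=0)
set_airspeed(85.38): V ← 85.38 m/s
throttle_to(4256): rpm ← 4256
adjust_airspeed(-3.3): V ← 85.38 -3.3 = 82.08 m/s
adjust_airspeed(+15.31): V ← 82.08 +15.31 = 97.39 m/s
final state: V = 97.39 m/s, rpm = 4256 → n = rpm/60 = 70.933333 rev/s
J = V / (n·D) = 97.39 / (70.933333 × 0.903) = 1.520464
regime bands: climb J<0.6960 | cruise [0.6960, 1.3920) | windmill J≥1.3920
J = 1.5205 → windmill

J = 1.5205, regime = windmill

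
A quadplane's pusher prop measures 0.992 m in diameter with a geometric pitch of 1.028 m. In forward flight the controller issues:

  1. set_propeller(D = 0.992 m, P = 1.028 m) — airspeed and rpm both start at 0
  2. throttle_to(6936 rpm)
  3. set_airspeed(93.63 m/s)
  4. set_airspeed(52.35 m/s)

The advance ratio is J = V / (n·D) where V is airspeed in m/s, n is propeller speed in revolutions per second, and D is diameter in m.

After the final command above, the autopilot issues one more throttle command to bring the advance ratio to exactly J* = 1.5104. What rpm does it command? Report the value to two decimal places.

rpm = 2096.35

set_propeller: D = 0.992 m, P = 1.028 m (p = P/D = 1.036290); state ← (V=0, rpm=0)
throttle_to(6936): rpm ← 6936
set_airspeed(93.63): V ← 93.63 m/s
set_airspeed(52.35): V ← 52.35 m/s
final state: V = 52.35 m/s, rpm = 6936 → n = rpm/60 = 115.600000 rev/s
target J* = 1.5104; solve J* = V/(n·D) for n: n = V/(J*·D) = 52.35/(1.5104 × 0.992) = 34.939206 rev/s
rpm = 60·n = 2096.352387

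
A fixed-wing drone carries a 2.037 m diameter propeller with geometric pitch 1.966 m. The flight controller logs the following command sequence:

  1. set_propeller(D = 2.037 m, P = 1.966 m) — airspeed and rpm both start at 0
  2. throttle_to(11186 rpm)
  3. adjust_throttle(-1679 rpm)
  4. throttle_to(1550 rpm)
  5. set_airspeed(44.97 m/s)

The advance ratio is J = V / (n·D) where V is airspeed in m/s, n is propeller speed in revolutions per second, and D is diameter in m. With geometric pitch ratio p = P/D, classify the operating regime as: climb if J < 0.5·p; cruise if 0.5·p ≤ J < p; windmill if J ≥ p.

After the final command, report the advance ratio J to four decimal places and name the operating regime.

set_propeller: D = 2.037 m, P = 1.966 m (p = P/D = 0.965145); state ← (V=0, rpm=0)
throttle_to(11186): rpm ← 11186
adjust_throttle(-1679): rpm ← 11186 -1679 = 9507
throttle_to(1550): rpm ← 1550
set_airspeed(44.97): V ← 44.97 m/s
final state: V = 44.97 m/s, rpm = 1550 → n = rpm/60 = 25.833333 rev/s
J = V / (n·D) = 44.97 / (25.833333 × 2.037) = 0.854577
regime bands: climb J<0.4826 | cruise [0.4826, 0.9651) | windmill J≥0.9651
J = 0.8546 → cruise

J = 0.8546, regime = cruise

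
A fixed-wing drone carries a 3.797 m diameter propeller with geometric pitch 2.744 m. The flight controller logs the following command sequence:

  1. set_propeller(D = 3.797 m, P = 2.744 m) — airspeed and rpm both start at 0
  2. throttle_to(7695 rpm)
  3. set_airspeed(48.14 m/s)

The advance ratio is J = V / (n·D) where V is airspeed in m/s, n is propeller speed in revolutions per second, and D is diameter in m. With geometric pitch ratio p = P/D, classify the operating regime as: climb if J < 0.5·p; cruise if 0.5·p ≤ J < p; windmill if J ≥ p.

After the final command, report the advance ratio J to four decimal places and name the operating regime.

J = 0.0989, regime = climb

set_propeller: D = 3.797 m, P = 2.744 m (p = P/D = 0.722676); state ← (V=0, rpm=0)
throttle_to(7695): rpm ← 7695
set_airspeed(48.14): V ← 48.14 m/s
final state: V = 48.14 m/s, rpm = 7695 → n = rpm/60 = 128.250000 rev/s
J = V / (n·D) = 48.14 / (128.250000 × 3.797) = 0.098857
regime bands: climb J<0.3613 | cruise [0.3613, 0.7227) | windmill J≥0.7227
J = 0.0989 → climb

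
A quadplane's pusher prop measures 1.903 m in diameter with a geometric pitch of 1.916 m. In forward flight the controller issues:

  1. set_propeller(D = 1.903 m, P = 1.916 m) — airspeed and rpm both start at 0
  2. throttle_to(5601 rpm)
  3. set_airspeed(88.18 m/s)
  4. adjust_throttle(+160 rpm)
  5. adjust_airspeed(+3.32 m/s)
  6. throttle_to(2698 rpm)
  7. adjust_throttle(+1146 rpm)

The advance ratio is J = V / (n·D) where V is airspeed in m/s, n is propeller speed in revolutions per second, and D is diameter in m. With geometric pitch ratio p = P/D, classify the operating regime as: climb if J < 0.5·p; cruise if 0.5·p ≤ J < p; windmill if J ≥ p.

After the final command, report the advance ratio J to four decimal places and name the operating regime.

J = 0.7505, regime = cruise

set_propeller: D = 1.903 m, P = 1.916 m (p = P/D = 1.006831); state ← (V=0, rpm=0)
throttle_to(5601): rpm ← 5601
set_airspeed(88.18): V ← 88.18 m/s
adjust_throttle(+160): rpm ← 5601 +160 = 5761
adjust_airspeed(+3.32): V ← 88.18 +3.32 = 91.5 m/s
throttle_to(2698): rpm ← 2698
adjust_throttle(+1146): rpm ← 2698 +1146 = 3844
final state: V = 91.5 m/s, rpm = 3844 → n = rpm/60 = 64.066667 rev/s
J = V / (n·D) = 91.5 / (64.066667 × 1.903) = 0.750499
regime bands: climb J<0.5034 | cruise [0.5034, 1.0068) | windmill J≥1.0068
J = 0.7505 → cruise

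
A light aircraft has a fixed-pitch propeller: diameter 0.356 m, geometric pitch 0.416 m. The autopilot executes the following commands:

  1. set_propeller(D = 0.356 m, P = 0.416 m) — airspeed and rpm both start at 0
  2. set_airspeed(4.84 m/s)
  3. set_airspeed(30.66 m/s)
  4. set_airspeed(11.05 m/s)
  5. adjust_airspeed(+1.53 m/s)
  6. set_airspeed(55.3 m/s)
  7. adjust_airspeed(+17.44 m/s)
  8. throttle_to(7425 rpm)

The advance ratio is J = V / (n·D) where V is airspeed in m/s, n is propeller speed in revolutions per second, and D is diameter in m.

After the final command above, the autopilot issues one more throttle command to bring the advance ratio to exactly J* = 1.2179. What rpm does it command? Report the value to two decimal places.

set_propeller: D = 0.356 m, P = 0.416 m (p = P/D = 1.168539); state ← (V=0, rpm=0)
set_airspeed(4.84): V ← 4.84 m/s
set_airspeed(30.66): V ← 30.66 m/s
set_airspeed(11.05): V ← 11.05 m/s
adjust_airspeed(+1.53): V ← 11.05 +1.53 = 12.58 m/s
set_airspeed(55.3): V ← 55.3 m/s
adjust_airspeed(+17.44): V ← 55.3 +17.44 = 72.74 m/s
throttle_to(7425): rpm ← 7425
final state: V = 72.74 m/s, rpm = 7425 → n = rpm/60 = 123.750000 rev/s
target J* = 1.2179; solve J* = V/(n·D) for n: n = V/(J*·D) = 72.74/(1.2179 × 0.356) = 167.768982 rev/s
rpm = 60·n = 10066.138896

rpm = 10066.14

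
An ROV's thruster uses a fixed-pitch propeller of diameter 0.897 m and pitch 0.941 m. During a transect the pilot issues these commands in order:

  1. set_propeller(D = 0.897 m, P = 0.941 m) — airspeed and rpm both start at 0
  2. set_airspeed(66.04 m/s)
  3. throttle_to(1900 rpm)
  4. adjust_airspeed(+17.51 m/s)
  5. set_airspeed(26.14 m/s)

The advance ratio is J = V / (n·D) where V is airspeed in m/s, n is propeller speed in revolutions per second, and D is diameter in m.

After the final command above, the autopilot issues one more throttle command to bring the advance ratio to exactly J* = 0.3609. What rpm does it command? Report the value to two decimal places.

rpm = 4844.82

set_propeller: D = 0.897 m, P = 0.941 m (p = P/D = 1.049052); state ← (V=0, rpm=0)
set_airspeed(66.04): V ← 66.04 m/s
throttle_to(1900): rpm ← 1900
adjust_airspeed(+17.51): V ← 66.04 +17.51 = 83.55 m/s
set_airspeed(26.14): V ← 26.14 m/s
final state: V = 26.14 m/s, rpm = 1900 → n = rpm/60 = 31.666667 rev/s
target J* = 0.3609; solve J* = V/(n·D) for n: n = V/(J*·D) = 26.14/(0.3609 × 0.897) = 80.746974 rev/s
rpm = 60·n = 4844.818463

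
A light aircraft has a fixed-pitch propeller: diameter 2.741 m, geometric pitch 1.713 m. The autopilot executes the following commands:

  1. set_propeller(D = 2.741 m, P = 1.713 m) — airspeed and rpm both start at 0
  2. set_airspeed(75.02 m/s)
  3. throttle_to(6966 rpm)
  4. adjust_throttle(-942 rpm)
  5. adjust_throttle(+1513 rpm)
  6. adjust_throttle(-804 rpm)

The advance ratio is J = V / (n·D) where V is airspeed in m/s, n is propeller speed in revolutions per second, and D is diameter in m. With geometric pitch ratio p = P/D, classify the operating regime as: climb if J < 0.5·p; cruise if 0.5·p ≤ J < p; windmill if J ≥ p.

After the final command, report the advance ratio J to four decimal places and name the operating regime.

J = 0.2439, regime = climb

set_propeller: D = 2.741 m, P = 1.713 m (p = P/D = 0.624954); state ← (V=0, rpm=0)
set_airspeed(75.02): V ← 75.02 m/s
throttle_to(6966): rpm ← 6966
adjust_throttle(-942): rpm ← 6966 -942 = 6024
adjust_throttle(+1513): rpm ← 6024 +1513 = 7537
adjust_throttle(-804): rpm ← 7537 -804 = 6733
final state: V = 75.02 m/s, rpm = 6733 → n = rpm/60 = 112.216667 rev/s
J = V / (n·D) = 75.02 / (112.216667 × 2.741) = 0.243899
regime bands: climb J<0.3125 | cruise [0.3125, 0.6250) | windmill J≥0.6250
J = 0.2439 → climb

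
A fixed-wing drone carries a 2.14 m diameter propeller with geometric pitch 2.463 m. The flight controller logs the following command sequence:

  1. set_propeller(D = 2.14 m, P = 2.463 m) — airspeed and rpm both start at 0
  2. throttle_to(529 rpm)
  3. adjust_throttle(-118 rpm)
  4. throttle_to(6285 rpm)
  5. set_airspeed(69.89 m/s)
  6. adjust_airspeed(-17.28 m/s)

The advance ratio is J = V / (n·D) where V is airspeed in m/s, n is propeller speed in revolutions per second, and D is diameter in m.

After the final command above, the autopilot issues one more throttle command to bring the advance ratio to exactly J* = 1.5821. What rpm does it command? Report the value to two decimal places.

rpm = 932.33

set_propeller: D = 2.14 m, P = 2.463 m (p = P/D = 1.150935); state ← (V=0, rpm=0)
throttle_to(529): rpm ← 529
adjust_throttle(-118): rpm ← 529 -118 = 411
throttle_to(6285): rpm ← 6285
set_airspeed(69.89): V ← 69.89 m/s
adjust_airspeed(-17.28): V ← 69.89 -17.28 = 52.61 m/s
final state: V = 52.61 m/s, rpm = 6285 → n = rpm/60 = 104.750000 rev/s
target J* = 1.5821; solve J* = V/(n·D) for n: n = V/(J*·D) = 52.61/(1.5821 × 2.14) = 15.538912 rev/s
rpm = 60·n = 932.334700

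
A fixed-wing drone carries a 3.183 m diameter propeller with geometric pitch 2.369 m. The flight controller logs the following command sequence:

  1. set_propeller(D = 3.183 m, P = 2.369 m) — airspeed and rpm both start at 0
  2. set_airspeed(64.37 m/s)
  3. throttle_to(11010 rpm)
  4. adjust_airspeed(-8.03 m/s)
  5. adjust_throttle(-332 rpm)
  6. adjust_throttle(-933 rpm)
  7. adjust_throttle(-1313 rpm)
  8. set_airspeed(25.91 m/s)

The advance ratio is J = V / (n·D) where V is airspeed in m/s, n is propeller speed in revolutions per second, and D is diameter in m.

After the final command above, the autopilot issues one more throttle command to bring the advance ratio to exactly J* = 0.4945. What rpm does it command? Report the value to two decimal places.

rpm = 987.68

set_propeller: D = 3.183 m, P = 2.369 m (p = P/D = 0.744266); state ← (V=0, rpm=0)
set_airspeed(64.37): V ← 64.37 m/s
throttle_to(11010): rpm ← 11010
adjust_airspeed(-8.03): V ← 64.37 -8.03 = 56.34 m/s
adjust_throttle(-332): rpm ← 11010 -332 = 10678
adjust_throttle(-933): rpm ← 10678 -933 = 9745
adjust_throttle(-1313): rpm ← 9745 -1313 = 8432
set_airspeed(25.91): V ← 25.91 m/s
final state: V = 25.91 m/s, rpm = 8432 → n = rpm/60 = 140.533333 rev/s
target J* = 0.4945; solve J* = V/(n·D) for n: n = V/(J*·D) = 25.91/(0.4945 × 3.183) = 16.461313 rev/s
rpm = 60·n = 987.678793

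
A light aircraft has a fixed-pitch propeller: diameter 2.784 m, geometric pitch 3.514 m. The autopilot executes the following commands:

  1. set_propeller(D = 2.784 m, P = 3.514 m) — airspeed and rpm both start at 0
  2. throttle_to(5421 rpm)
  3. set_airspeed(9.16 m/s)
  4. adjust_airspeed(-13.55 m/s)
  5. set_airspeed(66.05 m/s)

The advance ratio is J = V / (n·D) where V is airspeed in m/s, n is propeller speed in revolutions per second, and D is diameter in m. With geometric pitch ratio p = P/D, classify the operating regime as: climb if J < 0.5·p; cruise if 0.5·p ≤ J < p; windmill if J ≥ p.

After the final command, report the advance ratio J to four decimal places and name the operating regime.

J = 0.2626, regime = climb

set_propeller: D = 2.784 m, P = 3.514 m (p = P/D = 1.262213); state ← (V=0, rpm=0)
throttle_to(5421): rpm ← 5421
set_airspeed(9.16): V ← 9.16 m/s
adjust_airspeed(-13.55): V ← 9.16 -13.55 = -4.39 m/s
set_airspeed(66.05): V ← 66.05 m/s
final state: V = 66.05 m/s, rpm = 5421 → n = rpm/60 = 90.350000 rev/s
J = V / (n·D) = 66.05 / (90.350000 × 2.784) = 0.262588
regime bands: climb J<0.6311 | cruise [0.6311, 1.2622) | windmill J≥1.2622
J = 0.2626 → climb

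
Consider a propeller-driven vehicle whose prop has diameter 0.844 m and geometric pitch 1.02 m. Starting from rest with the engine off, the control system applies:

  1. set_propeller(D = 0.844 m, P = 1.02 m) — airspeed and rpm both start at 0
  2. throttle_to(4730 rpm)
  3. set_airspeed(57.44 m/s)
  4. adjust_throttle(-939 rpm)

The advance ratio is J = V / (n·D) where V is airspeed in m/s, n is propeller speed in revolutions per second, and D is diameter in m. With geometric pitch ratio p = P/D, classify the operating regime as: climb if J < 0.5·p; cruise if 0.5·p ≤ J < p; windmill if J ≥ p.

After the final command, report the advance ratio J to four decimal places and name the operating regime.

set_propeller: D = 0.844 m, P = 1.02 m (p = P/D = 1.208531); state ← (V=0, rpm=0)
throttle_to(4730): rpm ← 4730
set_airspeed(57.44): V ← 57.44 m/s
adjust_throttle(-939): rpm ← 4730 -939 = 3791
final state: V = 57.44 m/s, rpm = 3791 → n = rpm/60 = 63.183333 rev/s
J = V / (n·D) = 57.44 / (63.183333 × 0.844) = 1.077133
regime bands: climb J<0.6043 | cruise [0.6043, 1.2085) | windmill J≥1.2085
J = 1.0771 → cruise

J = 1.0771, regime = cruise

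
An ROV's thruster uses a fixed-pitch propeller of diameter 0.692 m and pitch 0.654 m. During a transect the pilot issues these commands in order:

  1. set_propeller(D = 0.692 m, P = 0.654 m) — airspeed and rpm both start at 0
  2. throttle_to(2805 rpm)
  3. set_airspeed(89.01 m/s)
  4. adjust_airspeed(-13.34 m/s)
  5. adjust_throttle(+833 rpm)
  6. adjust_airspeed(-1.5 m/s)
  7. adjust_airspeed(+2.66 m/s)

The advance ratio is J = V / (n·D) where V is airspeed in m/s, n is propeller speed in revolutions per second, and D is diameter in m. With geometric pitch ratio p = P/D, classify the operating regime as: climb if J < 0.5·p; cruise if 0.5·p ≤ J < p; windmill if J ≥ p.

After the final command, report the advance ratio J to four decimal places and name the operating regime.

set_propeller: D = 0.692 m, P = 0.654 m (p = P/D = 0.945087); state ← (V=0, rpm=0)
throttle_to(2805): rpm ← 2805
set_airspeed(89.01): V ← 89.01 m/s
adjust_airspeed(-13.34): V ← 89.01 -13.34 = 75.67 m/s
adjust_throttle(+833): rpm ← 2805 +833 = 3638
adjust_airspeed(-1.5): V ← 75.67 -1.5 = 74.17 m/s
adjust_airspeed(+2.66): V ← 74.17 +2.66 = 76.83 m/s
final state: V = 76.83 m/s, rpm = 3638 → n = rpm/60 = 60.633333 rev/s
J = V / (n·D) = 76.83 / (60.633333 × 0.692) = 1.831105
regime bands: climb J<0.4725 | cruise [0.4725, 0.9451) | windmill J≥0.9451
J = 1.8311 → windmill

J = 1.8311, regime = windmill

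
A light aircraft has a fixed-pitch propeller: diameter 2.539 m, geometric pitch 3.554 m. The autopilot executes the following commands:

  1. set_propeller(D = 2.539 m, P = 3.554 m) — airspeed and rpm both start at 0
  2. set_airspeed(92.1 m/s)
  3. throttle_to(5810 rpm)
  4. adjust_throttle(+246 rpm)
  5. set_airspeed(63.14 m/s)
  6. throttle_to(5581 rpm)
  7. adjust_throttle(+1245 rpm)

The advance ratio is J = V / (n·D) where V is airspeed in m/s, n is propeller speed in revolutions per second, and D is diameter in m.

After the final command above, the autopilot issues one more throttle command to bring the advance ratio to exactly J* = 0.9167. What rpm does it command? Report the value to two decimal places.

set_propeller: D = 2.539 m, P = 3.554 m (p = P/D = 1.399764); state ← (V=0, rpm=0)
set_airspeed(92.1): V ← 92.1 m/s
throttle_to(5810): rpm ← 5810
adjust_throttle(+246): rpm ← 5810 +246 = 6056
set_airspeed(63.14): V ← 63.14 m/s
throttle_to(5581): rpm ← 5581
adjust_throttle(+1245): rpm ← 5581 +1245 = 6826
final state: V = 63.14 m/s, rpm = 6826 → n = rpm/60 = 113.766667 rev/s
target J* = 0.9167; solve J* = V/(n·D) for n: n = V/(J*·D) = 63.14/(0.9167 × 2.539) = 27.127804 rev/s
rpm = 60·n = 1627.668264

rpm = 1627.67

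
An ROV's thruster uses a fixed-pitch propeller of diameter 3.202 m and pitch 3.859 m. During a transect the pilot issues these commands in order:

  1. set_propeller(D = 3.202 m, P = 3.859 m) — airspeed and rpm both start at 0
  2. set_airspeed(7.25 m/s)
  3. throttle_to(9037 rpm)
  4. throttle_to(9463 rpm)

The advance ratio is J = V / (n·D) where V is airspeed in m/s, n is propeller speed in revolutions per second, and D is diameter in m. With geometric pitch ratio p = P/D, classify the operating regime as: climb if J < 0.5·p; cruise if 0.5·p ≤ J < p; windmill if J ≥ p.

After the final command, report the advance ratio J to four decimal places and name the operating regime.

set_propeller: D = 3.202 m, P = 3.859 m (p = P/D = 1.205184); state ← (V=0, rpm=0)
set_airspeed(7.25): V ← 7.25 m/s
throttle_to(9037): rpm ← 9037
throttle_to(9463): rpm ← 9463
final state: V = 7.25 m/s, rpm = 9463 → n = rpm/60 = 157.716667 rev/s
J = V / (n·D) = 7.25 / (157.716667 × 3.202) = 0.014356
regime bands: climb J<0.6026 | cruise [0.6026, 1.2052) | windmill J≥1.2052
J = 0.0144 → climb

J = 0.0144, regime = climb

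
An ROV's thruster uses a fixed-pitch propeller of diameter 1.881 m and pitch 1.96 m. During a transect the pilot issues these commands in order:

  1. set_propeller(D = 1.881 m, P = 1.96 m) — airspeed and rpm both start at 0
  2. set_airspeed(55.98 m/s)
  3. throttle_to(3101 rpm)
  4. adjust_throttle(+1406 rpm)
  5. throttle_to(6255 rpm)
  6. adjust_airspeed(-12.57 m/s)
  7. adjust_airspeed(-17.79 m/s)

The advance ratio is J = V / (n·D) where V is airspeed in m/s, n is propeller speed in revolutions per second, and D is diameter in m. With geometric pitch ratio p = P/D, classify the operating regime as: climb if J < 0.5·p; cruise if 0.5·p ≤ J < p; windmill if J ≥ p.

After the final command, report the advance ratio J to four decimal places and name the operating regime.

set_propeller: D = 1.881 m, P = 1.96 m (p = P/D = 1.041999); state ← (V=0, rpm=0)
set_airspeed(55.98): V ← 55.98 m/s
throttle_to(3101): rpm ← 3101
adjust_throttle(+1406): rpm ← 3101 +1406 = 4507
throttle_to(6255): rpm ← 6255
adjust_airspeed(-12.57): V ← 55.98 -12.57 = 43.41 m/s
adjust_airspeed(-17.79): V ← 43.41 -17.79 = 25.62 m/s
final state: V = 25.62 m/s, rpm = 6255 → n = rpm/60 = 104.250000 rev/s
J = V / (n·D) = 25.62 / (104.250000 × 1.881) = 0.130651
regime bands: climb J<0.5210 | cruise [0.5210, 1.0420) | windmill J≥1.0420
J = 0.1307 → climb

J = 0.1307, regime = climb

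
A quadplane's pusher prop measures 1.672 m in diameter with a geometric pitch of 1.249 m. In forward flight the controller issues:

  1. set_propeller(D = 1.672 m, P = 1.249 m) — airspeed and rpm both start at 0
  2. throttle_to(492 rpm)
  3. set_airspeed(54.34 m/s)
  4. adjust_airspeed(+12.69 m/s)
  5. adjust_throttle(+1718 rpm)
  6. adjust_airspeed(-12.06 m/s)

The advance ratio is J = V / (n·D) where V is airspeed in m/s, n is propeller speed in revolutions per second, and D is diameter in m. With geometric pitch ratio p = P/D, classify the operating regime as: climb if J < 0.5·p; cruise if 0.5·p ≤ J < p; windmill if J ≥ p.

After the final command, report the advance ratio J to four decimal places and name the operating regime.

set_propeller: D = 1.672 m, P = 1.249 m (p = P/D = 0.747010); state ← (V=0, rpm=0)
throttle_to(492): rpm ← 492
set_airspeed(54.34): V ← 54.34 m/s
adjust_airspeed(+12.69): V ← 54.34 +12.69 = 67.03 m/s
adjust_throttle(+1718): rpm ← 492 +1718 = 2210
adjust_airspeed(-12.06): V ← 67.03 -12.06 = 54.97 m/s
final state: V = 54.97 m/s, rpm = 2210 → n = rpm/60 = 36.833333 rev/s
J = V / (n·D) = 54.97 / (36.833333 × 1.672) = 0.892583
regime bands: climb J<0.3735 | cruise [0.3735, 0.7470) | windmill J≥0.7470
J = 0.8926 → windmill

J = 0.8926, regime = windmill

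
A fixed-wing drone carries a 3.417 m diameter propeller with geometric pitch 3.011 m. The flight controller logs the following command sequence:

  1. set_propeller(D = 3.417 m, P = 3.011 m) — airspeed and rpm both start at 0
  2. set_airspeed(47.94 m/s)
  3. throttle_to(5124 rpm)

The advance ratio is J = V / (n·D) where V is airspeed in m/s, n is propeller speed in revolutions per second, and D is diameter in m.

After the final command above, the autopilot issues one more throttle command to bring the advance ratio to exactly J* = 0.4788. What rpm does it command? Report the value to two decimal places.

rpm = 1758.13

set_propeller: D = 3.417 m, P = 3.011 m (p = P/D = 0.881182); state ← (V=0, rpm=0)
set_airspeed(47.94): V ← 47.94 m/s
throttle_to(5124): rpm ← 5124
final state: V = 47.94 m/s, rpm = 5124 → n = rpm/60 = 85.400000 rev/s
target J* = 0.4788; solve J* = V/(n·D) for n: n = V/(J*·D) = 47.94/(0.4788 × 3.417) = 29.302111 rev/s
rpm = 60·n = 1758.126660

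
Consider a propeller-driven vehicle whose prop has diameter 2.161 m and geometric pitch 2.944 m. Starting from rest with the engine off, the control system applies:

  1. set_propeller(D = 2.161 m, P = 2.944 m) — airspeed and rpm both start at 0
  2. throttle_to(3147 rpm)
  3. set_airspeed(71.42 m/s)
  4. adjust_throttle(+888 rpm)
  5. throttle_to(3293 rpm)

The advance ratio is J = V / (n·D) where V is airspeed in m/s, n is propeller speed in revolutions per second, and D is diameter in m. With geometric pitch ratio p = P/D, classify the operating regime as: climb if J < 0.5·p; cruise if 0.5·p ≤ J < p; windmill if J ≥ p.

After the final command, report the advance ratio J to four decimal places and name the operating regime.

J = 0.6022, regime = climb

set_propeller: D = 2.161 m, P = 2.944 m (p = P/D = 1.362332); state ← (V=0, rpm=0)
throttle_to(3147): rpm ← 3147
set_airspeed(71.42): V ← 71.42 m/s
adjust_throttle(+888): rpm ← 3147 +888 = 4035
throttle_to(3293): rpm ← 3293
final state: V = 71.42 m/s, rpm = 3293 → n = rpm/60 = 54.883333 rev/s
J = V / (n·D) = 71.42 / (54.883333 × 2.161) = 0.602178
regime bands: climb J<0.6812 | cruise [0.6812, 1.3623) | windmill J≥1.3623
J = 0.6022 → climb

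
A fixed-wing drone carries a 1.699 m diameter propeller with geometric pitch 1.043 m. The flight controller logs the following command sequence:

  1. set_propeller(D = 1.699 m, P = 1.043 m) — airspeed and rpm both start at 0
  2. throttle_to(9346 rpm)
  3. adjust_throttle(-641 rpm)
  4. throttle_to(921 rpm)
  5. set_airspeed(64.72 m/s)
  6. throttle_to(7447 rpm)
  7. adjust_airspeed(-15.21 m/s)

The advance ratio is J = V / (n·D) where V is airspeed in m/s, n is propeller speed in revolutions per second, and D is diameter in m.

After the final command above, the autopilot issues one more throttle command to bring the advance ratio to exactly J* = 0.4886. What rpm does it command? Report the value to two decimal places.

set_propeller: D = 1.699 m, P = 1.043 m (p = P/D = 0.613891); state ← (V=0, rpm=0)
throttle_to(9346): rpm ← 9346
adjust_throttle(-641): rpm ← 9346 -641 = 8705
throttle_to(921): rpm ← 921
set_airspeed(64.72): V ← 64.72 m/s
throttle_to(7447): rpm ← 7447
adjust_airspeed(-15.21): V ← 64.72 -15.21 = 49.51 m/s
final state: V = 49.51 m/s, rpm = 7447 → n = rpm/60 = 124.116667 rev/s
target J* = 0.4886; solve J* = V/(n·D) for n: n = V/(J*·D) = 49.51/(0.4886 × 1.699) = 59.641160 rev/s
rpm = 60·n = 3578.469625

rpm = 3578.47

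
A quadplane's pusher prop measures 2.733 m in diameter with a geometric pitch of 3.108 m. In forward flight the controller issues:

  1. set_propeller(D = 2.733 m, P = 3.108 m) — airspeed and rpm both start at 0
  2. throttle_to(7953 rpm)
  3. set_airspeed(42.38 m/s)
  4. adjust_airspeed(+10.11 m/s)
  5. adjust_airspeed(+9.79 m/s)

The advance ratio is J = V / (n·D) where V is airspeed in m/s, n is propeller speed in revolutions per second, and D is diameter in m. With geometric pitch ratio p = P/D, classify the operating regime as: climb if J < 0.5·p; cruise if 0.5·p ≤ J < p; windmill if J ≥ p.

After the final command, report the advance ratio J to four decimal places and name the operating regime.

J = 0.1719, regime = climb

set_propeller: D = 2.733 m, P = 3.108 m (p = P/D = 1.137212); state ← (V=0, rpm=0)
throttle_to(7953): rpm ← 7953
set_airspeed(42.38): V ← 42.38 m/s
adjust_airspeed(+10.11): V ← 42.38 +10.11 = 52.49 m/s
adjust_airspeed(+9.79): V ← 52.49 +9.79 = 62.28 m/s
final state: V = 62.28 m/s, rpm = 7953 → n = rpm/60 = 132.550000 rev/s
J = V / (n·D) = 62.28 / (132.550000 × 2.733) = 0.171921
regime bands: climb J<0.5686 | cruise [0.5686, 1.1372) | windmill J≥1.1372
J = 0.1719 → climb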